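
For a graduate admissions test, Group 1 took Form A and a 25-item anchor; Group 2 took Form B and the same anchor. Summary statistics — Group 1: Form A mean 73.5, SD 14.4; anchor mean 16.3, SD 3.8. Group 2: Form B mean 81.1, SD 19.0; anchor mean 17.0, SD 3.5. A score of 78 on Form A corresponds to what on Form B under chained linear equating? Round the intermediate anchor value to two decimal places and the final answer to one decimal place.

Form A → anchor (Group 1): v = (3.8/14.4)(78 − 73.5) + 16.3 = 17.49
anchor → Form B (Group 2): y = (19.0/3.5)(17.49 − 17.0) + 81.1 = 83.8

83.8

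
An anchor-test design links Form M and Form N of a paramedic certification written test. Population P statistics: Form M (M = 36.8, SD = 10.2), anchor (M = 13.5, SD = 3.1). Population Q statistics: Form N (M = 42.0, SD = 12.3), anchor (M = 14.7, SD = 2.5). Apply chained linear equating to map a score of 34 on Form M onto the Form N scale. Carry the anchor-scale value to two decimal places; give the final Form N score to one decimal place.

31.9

Form M → anchor (Population P): v = (3.1/10.2)(34 − 36.8) + 13.5 = 12.65
anchor → Form N (Population Q): y = (12.3/2.5)(12.65 − 14.7) + 42.0 = 31.9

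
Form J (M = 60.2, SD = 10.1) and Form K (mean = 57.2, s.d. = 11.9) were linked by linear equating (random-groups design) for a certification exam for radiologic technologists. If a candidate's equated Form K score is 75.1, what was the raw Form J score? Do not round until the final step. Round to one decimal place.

Invert y = (SD_Y/SD_X)(x − M_X) + M_Y:
x = (SD_X/SD_Y)(y − M_Y) + M_X = (10.1/11.9)(75.1 − 57.2) + 60.2
x = 0.848739 × 17.900 + 60.2 = 75.4

75.4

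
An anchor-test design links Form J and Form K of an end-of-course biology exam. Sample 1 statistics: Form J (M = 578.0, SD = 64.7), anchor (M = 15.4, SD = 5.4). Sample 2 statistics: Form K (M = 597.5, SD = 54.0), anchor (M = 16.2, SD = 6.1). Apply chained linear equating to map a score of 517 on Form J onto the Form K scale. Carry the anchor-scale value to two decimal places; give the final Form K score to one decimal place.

545.4

Form J → anchor (Sample 1): v = (5.4/64.7)(517 − 578.0) + 15.4 = 10.31
anchor → Form K (Sample 2): y = (54.0/6.1)(10.31 − 16.2) + 597.5 = 545.4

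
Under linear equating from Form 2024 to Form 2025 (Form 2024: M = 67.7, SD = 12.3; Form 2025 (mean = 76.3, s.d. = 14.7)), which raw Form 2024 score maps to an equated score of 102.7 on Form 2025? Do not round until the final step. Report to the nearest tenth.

89.8

Invert y = (SD_Y/SD_X)(x − M_X) + M_Y:
x = (SD_X/SD_Y)(y − M_Y) + M_X = (12.3/14.7)(102.7 − 76.3) + 67.7
x = 0.836735 × 26.400 + 67.7 = 89.8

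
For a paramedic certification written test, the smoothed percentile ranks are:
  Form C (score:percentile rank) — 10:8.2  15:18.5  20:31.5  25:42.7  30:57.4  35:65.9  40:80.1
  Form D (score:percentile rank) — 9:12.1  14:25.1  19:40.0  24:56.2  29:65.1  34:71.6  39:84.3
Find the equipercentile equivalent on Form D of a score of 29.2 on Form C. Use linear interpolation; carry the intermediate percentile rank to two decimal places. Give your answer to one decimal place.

23.6

PR of 29.2 on Form C: 42.7 + (29.2 − 25)/(30 − 25) × (57.4 − 42.7) = 55.05
On Form D, PR 55.05 falls between score 19 (PR 40.0) and 24 (PR 56.2).
Interpolate: 19 + (55.05 − 40.0)/(56.2 − 40.0) × (24 − 19) = 23.6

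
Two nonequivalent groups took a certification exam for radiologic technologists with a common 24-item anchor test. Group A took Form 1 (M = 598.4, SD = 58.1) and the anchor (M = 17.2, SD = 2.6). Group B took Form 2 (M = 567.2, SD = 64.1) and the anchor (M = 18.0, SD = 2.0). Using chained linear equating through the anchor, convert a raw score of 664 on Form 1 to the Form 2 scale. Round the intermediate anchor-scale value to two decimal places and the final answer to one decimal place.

635.8

Form 1 → anchor (Group A): v = (2.6/58.1)(664 − 598.4) + 17.2 = 20.14
anchor → Form 2 (Group B): y = (64.1/2.0)(20.14 − 18.0) + 567.2 = 635.8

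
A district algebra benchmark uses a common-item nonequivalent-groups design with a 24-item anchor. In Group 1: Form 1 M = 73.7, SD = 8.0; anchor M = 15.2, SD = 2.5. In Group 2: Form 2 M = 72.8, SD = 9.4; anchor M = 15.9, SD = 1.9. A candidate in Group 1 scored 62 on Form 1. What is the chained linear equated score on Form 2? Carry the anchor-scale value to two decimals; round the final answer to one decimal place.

Form 1 → anchor (Group 1): v = (2.5/8.0)(62 − 73.7) + 15.2 = 11.54
anchor → Form 2 (Group 2): y = (9.4/1.9)(11.54 − 15.9) + 72.8 = 51.2

51.2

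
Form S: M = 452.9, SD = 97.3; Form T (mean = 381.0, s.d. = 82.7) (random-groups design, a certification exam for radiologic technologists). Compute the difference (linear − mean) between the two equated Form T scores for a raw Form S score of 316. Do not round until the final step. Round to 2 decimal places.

Mean-equated: 316 + (381.0 − 452.9) = 244.10
Linear-equated: (82.7/97.3)(316 − 452.9) + 381.0 = 264.642
Difference = 264.642 − 244.10 = 20.54

20.54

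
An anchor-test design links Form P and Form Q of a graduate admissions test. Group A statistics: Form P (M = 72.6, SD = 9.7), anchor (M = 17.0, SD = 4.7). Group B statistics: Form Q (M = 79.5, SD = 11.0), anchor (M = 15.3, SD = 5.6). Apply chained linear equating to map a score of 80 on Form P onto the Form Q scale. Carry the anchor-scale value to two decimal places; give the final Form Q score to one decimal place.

Form P → anchor (Group A): v = (4.7/9.7)(80 − 72.6) + 17.0 = 20.59
anchor → Form Q (Group B): y = (11.0/5.6)(20.59 − 15.3) + 79.5 = 89.9

89.9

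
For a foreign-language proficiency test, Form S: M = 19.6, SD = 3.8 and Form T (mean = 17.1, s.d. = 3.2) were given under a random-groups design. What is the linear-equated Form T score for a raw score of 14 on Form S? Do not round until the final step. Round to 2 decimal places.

12.38

Linear equating: y = (SD_Y/SD_X)(x − M_X) + M_Y
y = (3.2/3.8)(14 − 19.6) + 17.1
y = 0.842105 × -5.6 + 17.1 = -4.7158 + 17.1 = 12.38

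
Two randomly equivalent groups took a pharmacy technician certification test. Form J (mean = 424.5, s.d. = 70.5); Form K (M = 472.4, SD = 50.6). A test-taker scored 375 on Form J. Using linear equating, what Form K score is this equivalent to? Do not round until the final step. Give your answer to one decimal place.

436.9

Linear equating: y = (SD_Y/SD_X)(x − M_X) + M_Y
y = (50.6/70.5)(375 − 424.5) + 472.4
y = 0.717730 × -49.5 + 472.4 = -35.5277 + 472.4 = 436.9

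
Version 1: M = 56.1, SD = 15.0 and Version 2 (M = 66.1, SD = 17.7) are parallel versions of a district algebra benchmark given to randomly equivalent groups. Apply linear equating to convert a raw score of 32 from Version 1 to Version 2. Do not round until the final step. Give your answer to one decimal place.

Linear equating: y = (SD_Y/SD_X)(x − M_X) + M_Y
y = (17.7/15.0)(32 − 56.1) + 66.1
y = 1.180000 × -24.1 + 66.1 = -28.4380 + 66.1 = 37.7

37.7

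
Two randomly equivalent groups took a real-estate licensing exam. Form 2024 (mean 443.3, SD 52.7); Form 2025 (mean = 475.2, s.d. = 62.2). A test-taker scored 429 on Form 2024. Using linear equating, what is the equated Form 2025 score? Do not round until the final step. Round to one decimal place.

458.3

Linear equating: y = (SD_Y/SD_X)(x − M_X) + M_Y
y = (62.2/52.7)(429 − 443.3) + 475.2
y = 1.180266 × -14.3 + 475.2 = -16.8778 + 475.2 = 458.3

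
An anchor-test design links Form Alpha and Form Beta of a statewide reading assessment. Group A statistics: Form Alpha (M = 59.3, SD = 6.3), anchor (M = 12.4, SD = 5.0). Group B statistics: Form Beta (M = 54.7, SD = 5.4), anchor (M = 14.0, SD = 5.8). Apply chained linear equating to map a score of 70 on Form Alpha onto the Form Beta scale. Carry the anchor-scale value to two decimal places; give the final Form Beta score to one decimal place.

Form Alpha → anchor (Group A): v = (5.0/6.3)(70 − 59.3) + 12.4 = 20.89
anchor → Form Beta (Group B): y = (5.4/5.8)(20.89 − 14.0) + 54.7 = 61.1

61.1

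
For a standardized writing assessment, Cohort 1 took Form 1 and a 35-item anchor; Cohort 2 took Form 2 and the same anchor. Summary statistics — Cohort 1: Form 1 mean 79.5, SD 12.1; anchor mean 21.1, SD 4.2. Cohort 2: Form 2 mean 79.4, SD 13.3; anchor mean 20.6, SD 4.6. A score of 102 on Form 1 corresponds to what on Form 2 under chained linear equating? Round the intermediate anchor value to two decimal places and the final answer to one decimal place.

Form 1 → anchor (Cohort 1): v = (4.2/12.1)(102 − 79.5) + 21.1 = 28.91
anchor → Form 2 (Cohort 2): y = (13.3/4.6)(28.91 − 20.6) + 79.4 = 103.4

103.4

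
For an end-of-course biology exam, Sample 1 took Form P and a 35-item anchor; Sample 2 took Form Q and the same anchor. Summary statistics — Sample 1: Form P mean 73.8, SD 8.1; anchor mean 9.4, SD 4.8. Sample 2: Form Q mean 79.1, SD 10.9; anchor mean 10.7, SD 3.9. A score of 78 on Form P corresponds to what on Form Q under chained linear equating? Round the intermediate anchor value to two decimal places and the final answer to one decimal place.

82.4

Form P → anchor (Sample 1): v = (4.8/8.1)(78 − 73.8) + 9.4 = 11.89
anchor → Form Q (Sample 2): y = (10.9/3.9)(11.89 − 10.7) + 79.1 = 82.4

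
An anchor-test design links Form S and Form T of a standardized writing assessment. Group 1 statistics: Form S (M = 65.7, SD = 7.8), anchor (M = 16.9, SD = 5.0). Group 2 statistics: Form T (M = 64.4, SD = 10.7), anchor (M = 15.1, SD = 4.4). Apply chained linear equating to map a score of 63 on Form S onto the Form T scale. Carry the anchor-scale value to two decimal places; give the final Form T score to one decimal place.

Form S → anchor (Group 1): v = (5.0/7.8)(63 − 65.7) + 16.9 = 15.17
anchor → Form T (Group 2): y = (10.7/4.4)(15.17 − 15.1) + 64.4 = 64.6

64.6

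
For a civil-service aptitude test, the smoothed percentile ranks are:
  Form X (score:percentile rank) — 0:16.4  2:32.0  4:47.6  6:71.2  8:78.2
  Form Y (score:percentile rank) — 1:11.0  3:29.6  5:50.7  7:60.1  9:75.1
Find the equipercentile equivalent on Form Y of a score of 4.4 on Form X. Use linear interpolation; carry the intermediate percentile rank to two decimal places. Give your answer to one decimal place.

PR of 4.4 on Form X: 47.6 + (4.4 − 4)/(6 − 4) × (71.2 − 47.6) = 52.32
On Form Y, PR 52.32 falls between score 5 (PR 50.7) and 7 (PR 60.1).
Interpolate: 5 + (52.32 − 50.7)/(60.1 − 50.7) × (7 − 5) = 5.3

5.3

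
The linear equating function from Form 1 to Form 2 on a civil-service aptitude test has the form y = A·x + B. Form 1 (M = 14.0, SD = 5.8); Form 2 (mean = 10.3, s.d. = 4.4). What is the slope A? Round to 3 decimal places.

0.759

A = SD_Y / SD_X = 4.4 / 5.8 = 0.759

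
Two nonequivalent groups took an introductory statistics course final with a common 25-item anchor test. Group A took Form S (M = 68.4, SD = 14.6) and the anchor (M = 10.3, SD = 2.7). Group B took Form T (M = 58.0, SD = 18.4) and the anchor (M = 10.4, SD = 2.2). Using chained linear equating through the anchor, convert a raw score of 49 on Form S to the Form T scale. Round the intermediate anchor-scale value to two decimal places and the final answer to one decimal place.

27.1

Form S → anchor (Group A): v = (2.7/14.6)(49 − 68.4) + 10.3 = 6.71
anchor → Form T (Group B): y = (18.4/2.2)(6.71 − 10.4) + 58.0 = 27.1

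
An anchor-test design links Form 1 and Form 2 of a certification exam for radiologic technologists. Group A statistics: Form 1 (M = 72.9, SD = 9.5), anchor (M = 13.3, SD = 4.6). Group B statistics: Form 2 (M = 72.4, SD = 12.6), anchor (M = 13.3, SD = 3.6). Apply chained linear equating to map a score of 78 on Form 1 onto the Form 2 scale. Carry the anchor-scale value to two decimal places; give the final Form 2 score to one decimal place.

81.0

Form 1 → anchor (Group A): v = (4.6/9.5)(78 − 72.9) + 13.3 = 15.77
anchor → Form 2 (Group B): y = (12.6/3.6)(15.77 − 13.3) + 72.4 = 81.0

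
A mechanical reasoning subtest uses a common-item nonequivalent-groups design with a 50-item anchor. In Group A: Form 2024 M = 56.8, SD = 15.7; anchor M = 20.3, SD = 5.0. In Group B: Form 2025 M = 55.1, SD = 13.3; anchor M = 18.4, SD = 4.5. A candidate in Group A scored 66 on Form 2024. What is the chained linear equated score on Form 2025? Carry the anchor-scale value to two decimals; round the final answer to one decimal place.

Form 2024 → anchor (Group A): v = (5.0/15.7)(66 − 56.8) + 20.3 = 23.23
anchor → Form 2025 (Group B): y = (13.3/4.5)(23.23 − 18.4) + 55.1 = 69.4

69.4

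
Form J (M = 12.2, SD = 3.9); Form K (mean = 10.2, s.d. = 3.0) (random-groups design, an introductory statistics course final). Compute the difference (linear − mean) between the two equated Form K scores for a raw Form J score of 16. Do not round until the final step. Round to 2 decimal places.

-0.88

Mean-equated: 16 + (10.2 − 12.2) = 14.00
Linear-equated: (3.0/3.9)(16 − 12.2) + 10.2 = 13.123
Difference = 13.123 − 14.00 = -0.88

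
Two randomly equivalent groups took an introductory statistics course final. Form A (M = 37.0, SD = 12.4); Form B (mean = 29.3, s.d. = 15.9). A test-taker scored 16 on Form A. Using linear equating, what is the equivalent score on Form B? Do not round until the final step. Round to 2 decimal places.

Linear equating: y = (SD_Y/SD_X)(x − M_X) + M_Y
y = (15.9/12.4)(16 − 37.0) + 29.3
y = 1.282258 × -21.0 + 29.3 = -26.9274 + 29.3 = 2.37

2.37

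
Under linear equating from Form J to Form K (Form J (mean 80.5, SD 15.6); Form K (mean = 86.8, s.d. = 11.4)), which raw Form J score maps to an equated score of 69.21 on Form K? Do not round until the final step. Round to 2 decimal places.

56.43

Invert y = (SD_Y/SD_X)(x − M_X) + M_Y:
x = (SD_X/SD_Y)(y − M_Y) + M_X = (15.6/11.4)(69.21 − 86.8) + 80.5
x = 1.368421 × -17.590 + 80.5 = 56.43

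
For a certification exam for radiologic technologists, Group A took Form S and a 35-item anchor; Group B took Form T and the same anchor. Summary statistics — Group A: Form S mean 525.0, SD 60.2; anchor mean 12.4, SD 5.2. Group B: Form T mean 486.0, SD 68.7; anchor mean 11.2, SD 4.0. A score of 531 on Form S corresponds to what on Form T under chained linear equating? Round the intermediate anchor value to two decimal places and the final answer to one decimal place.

515.5

Form S → anchor (Group A): v = (5.2/60.2)(531 − 525.0) + 12.4 = 12.92
anchor → Form T (Group B): y = (68.7/4.0)(12.92 − 11.2) + 486.0 = 515.5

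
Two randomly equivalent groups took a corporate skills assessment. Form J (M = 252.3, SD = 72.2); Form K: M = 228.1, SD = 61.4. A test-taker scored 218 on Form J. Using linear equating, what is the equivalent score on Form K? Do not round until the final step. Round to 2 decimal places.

Linear equating: y = (SD_Y/SD_X)(x − M_X) + M_Y
y = (61.4/72.2)(218 − 252.3) + 228.1
y = 0.850416 × -34.3 + 228.1 = -29.1693 + 228.1 = 198.93

198.93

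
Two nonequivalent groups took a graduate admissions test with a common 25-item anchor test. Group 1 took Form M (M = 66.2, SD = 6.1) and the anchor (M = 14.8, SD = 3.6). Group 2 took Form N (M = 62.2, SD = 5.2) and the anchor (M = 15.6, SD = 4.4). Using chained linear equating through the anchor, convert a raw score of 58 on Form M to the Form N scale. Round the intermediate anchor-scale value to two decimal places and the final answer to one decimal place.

55.5

Form M → anchor (Group 1): v = (3.6/6.1)(58 − 66.2) + 14.8 = 9.96
anchor → Form N (Group 2): y = (5.2/4.4)(9.96 − 15.6) + 62.2 = 55.5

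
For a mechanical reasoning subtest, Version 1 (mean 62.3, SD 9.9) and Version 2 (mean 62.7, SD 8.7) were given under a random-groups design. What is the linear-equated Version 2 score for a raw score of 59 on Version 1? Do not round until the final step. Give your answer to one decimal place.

59.8

Linear equating: y = (SD_Y/SD_X)(x − M_X) + M_Y
y = (8.7/9.9)(59 − 62.3) + 62.7
y = 0.878788 × -3.3 + 62.7 = -2.9000 + 62.7 = 59.8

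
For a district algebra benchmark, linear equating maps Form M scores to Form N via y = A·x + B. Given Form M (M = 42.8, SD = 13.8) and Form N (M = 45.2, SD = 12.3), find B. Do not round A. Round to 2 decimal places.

A = SD_Y / SD_X = 12.3 / 13.8 = 0.891304
B = M_Y − A·M_X = 45.2 − 0.891304 × 42.8 = 7.05

7.05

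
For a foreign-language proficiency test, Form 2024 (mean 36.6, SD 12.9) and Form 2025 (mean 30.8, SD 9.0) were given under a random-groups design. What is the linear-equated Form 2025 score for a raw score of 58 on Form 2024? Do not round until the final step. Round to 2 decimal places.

Linear equating: y = (SD_Y/SD_X)(x − M_X) + M_Y
y = (9.0/12.9)(58 − 36.6) + 30.8
y = 0.697674 × 21.4 + 30.8 = 14.9302 + 30.8 = 45.73

45.73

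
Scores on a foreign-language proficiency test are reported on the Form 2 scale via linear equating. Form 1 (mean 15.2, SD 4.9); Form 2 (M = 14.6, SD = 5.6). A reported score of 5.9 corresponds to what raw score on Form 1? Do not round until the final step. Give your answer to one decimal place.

7.6

Invert y = (SD_Y/SD_X)(x − M_X) + M_Y:
x = (SD_X/SD_Y)(y − M_Y) + M_X = (4.9/5.6)(5.9 − 14.6) + 15.2
x = 0.875000 × -8.700 + 15.2 = 7.6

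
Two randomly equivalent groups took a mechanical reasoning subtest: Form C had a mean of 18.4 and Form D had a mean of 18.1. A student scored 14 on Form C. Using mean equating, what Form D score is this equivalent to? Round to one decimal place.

13.7

Mean equating: y = x + (M_Y − M_X) = 14 + (18.1 − 18.4) = 13.7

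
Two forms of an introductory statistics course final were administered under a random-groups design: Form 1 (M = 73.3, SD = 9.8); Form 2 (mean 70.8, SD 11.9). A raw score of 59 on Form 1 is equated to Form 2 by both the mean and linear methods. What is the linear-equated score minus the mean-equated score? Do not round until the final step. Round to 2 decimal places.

Mean-equated: 59 + (70.8 − 73.3) = 56.50
Linear-equated: (11.9/9.8)(59 − 73.3) + 70.8 = 53.436
Difference = 53.436 − 56.50 = -3.06

-3.06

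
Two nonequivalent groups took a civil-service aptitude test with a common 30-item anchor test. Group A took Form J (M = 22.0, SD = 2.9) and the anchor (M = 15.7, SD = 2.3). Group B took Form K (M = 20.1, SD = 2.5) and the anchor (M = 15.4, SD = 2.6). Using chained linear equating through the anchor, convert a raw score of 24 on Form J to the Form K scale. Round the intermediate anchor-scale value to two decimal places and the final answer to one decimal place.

Form J → anchor (Group A): v = (2.3/2.9)(24 − 22.0) + 15.7 = 17.29
anchor → Form K (Group B): y = (2.5/2.6)(17.29 − 15.4) + 20.1 = 21.9

21.9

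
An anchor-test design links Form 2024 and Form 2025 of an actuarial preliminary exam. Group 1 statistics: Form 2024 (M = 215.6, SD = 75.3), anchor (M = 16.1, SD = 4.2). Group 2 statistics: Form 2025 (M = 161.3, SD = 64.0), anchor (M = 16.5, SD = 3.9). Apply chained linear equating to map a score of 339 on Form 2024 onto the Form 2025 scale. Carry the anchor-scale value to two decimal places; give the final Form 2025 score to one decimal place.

Form 2024 → anchor (Group 1): v = (4.2/75.3)(339 − 215.6) + 16.1 = 22.98
anchor → Form 2025 (Group 2): y = (64.0/3.9)(22.98 − 16.5) + 161.3 = 267.6

267.6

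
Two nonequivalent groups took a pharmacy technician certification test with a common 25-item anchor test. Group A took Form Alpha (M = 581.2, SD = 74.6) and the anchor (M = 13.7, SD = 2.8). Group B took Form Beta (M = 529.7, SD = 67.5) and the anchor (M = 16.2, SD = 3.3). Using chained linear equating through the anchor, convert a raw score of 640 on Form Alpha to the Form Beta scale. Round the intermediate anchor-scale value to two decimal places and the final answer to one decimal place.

Form Alpha → anchor (Group A): v = (2.8/74.6)(640 − 581.2) + 13.7 = 15.91
anchor → Form Beta (Group B): y = (67.5/3.3)(15.91 − 16.2) + 529.7 = 523.8

523.8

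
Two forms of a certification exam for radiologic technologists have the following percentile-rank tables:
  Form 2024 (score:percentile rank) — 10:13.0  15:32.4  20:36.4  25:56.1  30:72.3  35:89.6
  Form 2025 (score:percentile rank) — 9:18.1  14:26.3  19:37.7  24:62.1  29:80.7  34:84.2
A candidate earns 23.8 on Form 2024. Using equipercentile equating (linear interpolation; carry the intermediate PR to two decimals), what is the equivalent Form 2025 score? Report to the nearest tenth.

PR of 23.8 on Form 2024: 36.4 + (23.8 − 20)/(25 − 20) × (56.1 − 36.4) = 51.37
On Form 2025, PR 51.37 falls between score 19 (PR 37.7) and 24 (PR 62.1).
Interpolate: 19 + (51.37 − 37.7)/(62.1 − 37.7) × (24 − 19) = 21.8

21.8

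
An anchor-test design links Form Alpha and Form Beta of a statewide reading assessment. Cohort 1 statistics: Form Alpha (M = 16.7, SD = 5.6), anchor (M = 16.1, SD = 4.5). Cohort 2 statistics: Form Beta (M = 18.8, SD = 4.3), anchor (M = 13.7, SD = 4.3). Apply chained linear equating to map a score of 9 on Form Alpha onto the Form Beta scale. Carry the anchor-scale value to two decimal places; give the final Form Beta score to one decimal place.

Form Alpha → anchor (Cohort 1): v = (4.5/5.6)(9 − 16.7) + 16.1 = 9.91
anchor → Form Beta (Cohort 2): y = (4.3/4.3)(9.91 − 13.7) + 18.8 = 15.0

15.0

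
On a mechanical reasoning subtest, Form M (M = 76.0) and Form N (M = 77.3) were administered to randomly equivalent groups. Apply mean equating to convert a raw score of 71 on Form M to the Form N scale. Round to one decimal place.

Mean equating: y = x + (M_Y − M_X) = 71 + (77.3 − 76.0) = 72.3

72.3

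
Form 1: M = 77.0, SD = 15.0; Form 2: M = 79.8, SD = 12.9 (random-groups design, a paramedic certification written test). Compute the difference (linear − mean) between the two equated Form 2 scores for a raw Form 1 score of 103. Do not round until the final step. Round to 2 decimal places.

Mean-equated: 103 + (79.8 − 77.0) = 105.80
Linear-equated: (12.9/15.0)(103 − 77.0) + 79.8 = 102.160
Difference = 102.160 − 105.80 = -3.64

-3.64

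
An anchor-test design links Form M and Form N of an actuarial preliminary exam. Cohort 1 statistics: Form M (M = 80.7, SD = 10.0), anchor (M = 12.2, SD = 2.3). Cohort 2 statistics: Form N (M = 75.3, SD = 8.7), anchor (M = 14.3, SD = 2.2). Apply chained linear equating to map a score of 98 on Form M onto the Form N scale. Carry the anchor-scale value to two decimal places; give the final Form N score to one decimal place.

82.7

Form M → anchor (Cohort 1): v = (2.3/10.0)(98 − 80.7) + 12.2 = 16.18
anchor → Form N (Cohort 2): y = (8.7/2.2)(16.18 − 14.3) + 75.3 = 82.7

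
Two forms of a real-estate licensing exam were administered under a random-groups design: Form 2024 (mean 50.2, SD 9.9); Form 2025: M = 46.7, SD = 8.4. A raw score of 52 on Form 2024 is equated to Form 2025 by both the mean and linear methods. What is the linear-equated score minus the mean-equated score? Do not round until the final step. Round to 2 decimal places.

Mean-equated: 52 + (46.7 − 50.2) = 48.50
Linear-equated: (8.4/9.9)(52 − 50.2) + 46.7 = 48.227
Difference = 48.227 − 48.50 = -0.27

-0.27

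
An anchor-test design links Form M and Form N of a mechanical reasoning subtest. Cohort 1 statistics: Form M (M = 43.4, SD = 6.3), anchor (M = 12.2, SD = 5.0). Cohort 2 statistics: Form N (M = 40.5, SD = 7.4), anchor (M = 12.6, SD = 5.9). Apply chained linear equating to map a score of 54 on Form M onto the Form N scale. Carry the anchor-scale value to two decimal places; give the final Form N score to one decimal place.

Form M → anchor (Cohort 1): v = (5.0/6.3)(54 − 43.4) + 12.2 = 20.61
anchor → Form N (Cohort 2): y = (7.4/5.9)(20.61 − 12.6) + 40.5 = 50.5

50.5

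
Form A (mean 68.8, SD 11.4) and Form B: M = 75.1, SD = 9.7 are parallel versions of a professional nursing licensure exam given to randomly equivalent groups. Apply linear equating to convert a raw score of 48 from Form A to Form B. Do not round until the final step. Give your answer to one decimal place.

57.4

Linear equating: y = (SD_Y/SD_X)(x − M_X) + M_Y
y = (9.7/11.4)(48 − 68.8) + 75.1
y = 0.850877 × -20.8 + 75.1 = -17.6982 + 75.1 = 57.4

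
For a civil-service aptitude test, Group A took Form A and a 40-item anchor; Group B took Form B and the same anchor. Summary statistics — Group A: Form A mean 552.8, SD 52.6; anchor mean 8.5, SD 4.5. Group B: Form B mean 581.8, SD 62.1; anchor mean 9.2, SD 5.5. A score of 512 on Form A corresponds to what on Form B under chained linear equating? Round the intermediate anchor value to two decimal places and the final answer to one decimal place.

534.5

Form A → anchor (Group A): v = (4.5/52.6)(512 − 552.8) + 8.5 = 5.01
anchor → Form B (Group B): y = (62.1/5.5)(5.01 − 9.2) + 581.8 = 534.5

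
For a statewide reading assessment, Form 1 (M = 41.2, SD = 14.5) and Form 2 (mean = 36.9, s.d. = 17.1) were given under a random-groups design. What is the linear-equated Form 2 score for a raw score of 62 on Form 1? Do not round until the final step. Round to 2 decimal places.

61.43

Linear equating: y = (SD_Y/SD_X)(x − M_X) + M_Y
y = (17.1/14.5)(62 − 41.2) + 36.9
y = 1.179310 × 20.8 + 36.9 = 24.5297 + 36.9 = 61.43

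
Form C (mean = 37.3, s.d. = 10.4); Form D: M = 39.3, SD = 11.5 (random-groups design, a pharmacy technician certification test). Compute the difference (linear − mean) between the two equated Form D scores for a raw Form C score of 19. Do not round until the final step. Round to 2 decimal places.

Mean-equated: 19 + (39.3 − 37.3) = 21.00
Linear-equated: (11.5/10.4)(19 − 37.3) + 39.3 = 19.064
Difference = 19.064 − 21.00 = -1.94

-1.94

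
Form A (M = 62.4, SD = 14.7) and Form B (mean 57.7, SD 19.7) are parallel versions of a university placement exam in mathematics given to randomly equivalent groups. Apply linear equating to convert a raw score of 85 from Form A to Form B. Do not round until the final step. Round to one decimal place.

Linear equating: y = (SD_Y/SD_X)(x − M_X) + M_Y
y = (19.7/14.7)(85 − 62.4) + 57.7
y = 1.340136 × 22.6 + 57.7 = 30.2871 + 57.7 = 88.0

88.0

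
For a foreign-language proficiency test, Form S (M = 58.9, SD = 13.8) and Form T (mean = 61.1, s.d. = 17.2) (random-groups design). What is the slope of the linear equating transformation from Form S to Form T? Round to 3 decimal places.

A = SD_Y / SD_X = 17.2 / 13.8 = 1.246

1.246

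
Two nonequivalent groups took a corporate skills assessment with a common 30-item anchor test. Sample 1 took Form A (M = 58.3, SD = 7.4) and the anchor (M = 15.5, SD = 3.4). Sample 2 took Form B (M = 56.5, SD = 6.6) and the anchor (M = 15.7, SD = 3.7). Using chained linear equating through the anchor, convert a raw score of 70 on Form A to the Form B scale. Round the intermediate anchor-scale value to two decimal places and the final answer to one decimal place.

Form A → anchor (Sample 1): v = (3.4/7.4)(70 − 58.3) + 15.5 = 20.88
anchor → Form B (Sample 2): y = (6.6/3.7)(20.88 − 15.7) + 56.5 = 65.7

65.7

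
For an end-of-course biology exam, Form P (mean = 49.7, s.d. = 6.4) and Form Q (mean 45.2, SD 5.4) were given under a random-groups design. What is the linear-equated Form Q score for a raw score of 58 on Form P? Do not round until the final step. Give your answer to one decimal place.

52.2

Linear equating: y = (SD_Y/SD_X)(x − M_X) + M_Y
y = (5.4/6.4)(58 − 49.7) + 45.2
y = 0.843750 × 8.3 + 45.2 = 7.0031 + 45.2 = 52.2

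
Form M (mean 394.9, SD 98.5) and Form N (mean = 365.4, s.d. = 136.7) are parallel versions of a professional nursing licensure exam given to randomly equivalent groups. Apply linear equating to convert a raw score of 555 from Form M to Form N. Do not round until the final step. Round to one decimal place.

587.6

Linear equating: y = (SD_Y/SD_X)(x − M_X) + M_Y
y = (136.7/98.5)(555 − 394.9) + 365.4
y = 1.387817 × 160.1 + 365.4 = 222.1895 + 365.4 = 587.6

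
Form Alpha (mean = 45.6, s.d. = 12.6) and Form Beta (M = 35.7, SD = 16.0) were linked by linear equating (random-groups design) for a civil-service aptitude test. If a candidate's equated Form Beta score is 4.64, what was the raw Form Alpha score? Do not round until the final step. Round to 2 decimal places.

21.14

Invert y = (SD_Y/SD_X)(x − M_X) + M_Y:
x = (SD_X/SD_Y)(y − M_Y) + M_X = (12.6/16.0)(4.64 − 35.7) + 45.6
x = 0.787500 × -31.060 + 45.6 = 21.14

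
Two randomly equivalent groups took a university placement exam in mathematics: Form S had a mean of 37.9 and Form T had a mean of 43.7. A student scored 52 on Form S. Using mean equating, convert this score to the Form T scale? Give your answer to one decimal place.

Mean equating: y = x + (M_Y − M_X) = 52 + (43.7 − 37.9) = 57.8

57.8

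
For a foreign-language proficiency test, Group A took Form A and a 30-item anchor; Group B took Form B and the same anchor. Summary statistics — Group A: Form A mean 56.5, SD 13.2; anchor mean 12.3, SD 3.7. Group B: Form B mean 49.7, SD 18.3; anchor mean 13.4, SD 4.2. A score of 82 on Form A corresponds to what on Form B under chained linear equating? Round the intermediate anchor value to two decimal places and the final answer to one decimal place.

Form A → anchor (Group A): v = (3.7/13.2)(82 − 56.5) + 12.3 = 19.45
anchor → Form B (Group B): y = (18.3/4.2)(19.45 − 13.4) + 49.7 = 76.1

76.1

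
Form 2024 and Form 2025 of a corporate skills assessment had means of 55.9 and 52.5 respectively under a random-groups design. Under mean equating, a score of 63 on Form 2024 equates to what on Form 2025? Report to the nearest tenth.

Mean equating: y = x + (M_Y − M_X) = 63 + (52.5 − 55.9) = 59.6

59.6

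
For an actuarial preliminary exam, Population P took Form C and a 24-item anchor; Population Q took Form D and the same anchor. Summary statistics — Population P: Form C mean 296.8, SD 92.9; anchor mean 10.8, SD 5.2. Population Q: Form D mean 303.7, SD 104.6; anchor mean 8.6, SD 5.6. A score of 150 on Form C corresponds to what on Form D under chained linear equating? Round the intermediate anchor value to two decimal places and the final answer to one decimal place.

Form C → anchor (Population P): v = (5.2/92.9)(150 − 296.8) + 10.8 = 2.58
anchor → Form D (Population Q): y = (104.6/5.6)(2.58 − 8.6) + 303.7 = 191.3

191.3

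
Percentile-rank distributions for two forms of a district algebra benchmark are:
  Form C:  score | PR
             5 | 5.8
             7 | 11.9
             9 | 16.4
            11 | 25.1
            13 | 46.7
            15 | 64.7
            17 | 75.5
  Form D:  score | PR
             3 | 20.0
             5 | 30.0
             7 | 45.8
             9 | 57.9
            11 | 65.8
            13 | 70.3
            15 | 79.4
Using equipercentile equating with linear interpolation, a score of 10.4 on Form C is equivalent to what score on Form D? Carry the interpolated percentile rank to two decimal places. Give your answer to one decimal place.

PR of 10.4 on Form C: 16.4 + (10.4 − 9)/(11 − 9) × (25.1 − 16.4) = 22.49
On Form D, PR 22.49 falls between score 3 (PR 20.0) and 5 (PR 30.0).
Interpolate: 3 + (22.49 − 20.0)/(30.0 − 20.0) × (5 − 3) = 3.5

3.5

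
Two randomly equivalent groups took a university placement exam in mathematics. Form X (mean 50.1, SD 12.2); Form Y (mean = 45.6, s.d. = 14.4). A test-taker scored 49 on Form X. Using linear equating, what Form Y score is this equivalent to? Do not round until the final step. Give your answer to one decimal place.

44.3

Linear equating: y = (SD_Y/SD_X)(x − M_X) + M_Y
y = (14.4/12.2)(49 − 50.1) + 45.6
y = 1.180328 × -1.1 + 45.6 = -1.2984 + 45.6 = 44.3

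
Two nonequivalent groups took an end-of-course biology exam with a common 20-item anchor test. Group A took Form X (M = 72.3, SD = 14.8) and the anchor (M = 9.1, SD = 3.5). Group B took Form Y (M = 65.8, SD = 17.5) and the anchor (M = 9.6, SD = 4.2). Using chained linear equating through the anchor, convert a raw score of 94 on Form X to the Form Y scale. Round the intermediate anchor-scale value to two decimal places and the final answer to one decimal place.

85.1

Form X → anchor (Group A): v = (3.5/14.8)(94 − 72.3) + 9.1 = 14.23
anchor → Form Y (Group B): y = (17.5/4.2)(14.23 − 9.6) + 65.8 = 85.1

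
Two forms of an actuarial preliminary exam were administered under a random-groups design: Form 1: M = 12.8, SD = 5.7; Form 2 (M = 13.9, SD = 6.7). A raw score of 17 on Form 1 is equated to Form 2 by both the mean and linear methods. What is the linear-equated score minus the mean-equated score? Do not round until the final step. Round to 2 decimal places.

0.74

Mean-equated: 17 + (13.9 − 12.8) = 18.10
Linear-equated: (6.7/5.7)(17 − 12.8) + 13.9 = 18.837
Difference = 18.837 − 18.10 = 0.74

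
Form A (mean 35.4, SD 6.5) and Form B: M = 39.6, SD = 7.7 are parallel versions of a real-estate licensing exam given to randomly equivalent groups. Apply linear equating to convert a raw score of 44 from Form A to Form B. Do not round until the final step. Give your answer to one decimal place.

49.8

Linear equating: y = (SD_Y/SD_X)(x − M_X) + M_Y
y = (7.7/6.5)(44 − 35.4) + 39.6
y = 1.184615 × 8.6 + 39.6 = 10.1877 + 39.6 = 49.8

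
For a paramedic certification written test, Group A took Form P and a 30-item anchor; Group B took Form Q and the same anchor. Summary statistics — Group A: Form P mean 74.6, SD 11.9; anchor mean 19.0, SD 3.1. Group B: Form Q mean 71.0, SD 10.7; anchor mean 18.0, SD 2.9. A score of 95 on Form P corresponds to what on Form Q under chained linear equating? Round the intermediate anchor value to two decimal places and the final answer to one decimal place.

94.3

Form P → anchor (Group A): v = (3.1/11.9)(95 − 74.6) + 19.0 = 24.31
anchor → Form Q (Group B): y = (10.7/2.9)(24.31 − 18.0) + 71.0 = 94.3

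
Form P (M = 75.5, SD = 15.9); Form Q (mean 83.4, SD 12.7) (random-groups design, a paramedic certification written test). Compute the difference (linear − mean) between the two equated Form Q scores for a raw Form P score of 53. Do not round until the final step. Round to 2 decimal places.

Mean-equated: 53 + (83.4 − 75.5) = 60.90
Linear-equated: (12.7/15.9)(53 − 75.5) + 83.4 = 65.428
Difference = 65.428 − 60.90 = 4.53

4.53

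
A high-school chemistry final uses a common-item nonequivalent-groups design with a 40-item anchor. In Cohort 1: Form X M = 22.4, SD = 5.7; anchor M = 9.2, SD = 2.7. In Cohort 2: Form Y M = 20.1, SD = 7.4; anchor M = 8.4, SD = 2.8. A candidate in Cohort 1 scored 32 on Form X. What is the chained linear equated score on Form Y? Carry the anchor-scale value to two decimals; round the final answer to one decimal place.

Form X → anchor (Cohort 1): v = (2.7/5.7)(32 − 22.4) + 9.2 = 13.75
anchor → Form Y (Cohort 2): y = (7.4/2.8)(13.75 − 8.4) + 20.1 = 34.2

34.2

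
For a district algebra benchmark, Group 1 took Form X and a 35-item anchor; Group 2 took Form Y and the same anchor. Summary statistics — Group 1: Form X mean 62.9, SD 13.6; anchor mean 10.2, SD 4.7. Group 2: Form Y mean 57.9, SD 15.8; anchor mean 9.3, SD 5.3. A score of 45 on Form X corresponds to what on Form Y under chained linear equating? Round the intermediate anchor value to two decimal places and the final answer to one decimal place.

Form X → anchor (Group 1): v = (4.7/13.6)(45 − 62.9) + 10.2 = 4.01
anchor → Form Y (Group 2): y = (15.8/5.3)(4.01 − 9.3) + 57.9 = 42.1

42.1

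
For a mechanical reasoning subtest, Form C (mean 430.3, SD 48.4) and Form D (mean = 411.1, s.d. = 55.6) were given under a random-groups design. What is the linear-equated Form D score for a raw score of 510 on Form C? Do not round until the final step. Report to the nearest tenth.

502.7

Linear equating: y = (SD_Y/SD_X)(x − M_X) + M_Y
y = (55.6/48.4)(510 − 430.3) + 411.1
y = 1.148760 × 79.7 + 411.1 = 91.5562 + 411.1 = 502.7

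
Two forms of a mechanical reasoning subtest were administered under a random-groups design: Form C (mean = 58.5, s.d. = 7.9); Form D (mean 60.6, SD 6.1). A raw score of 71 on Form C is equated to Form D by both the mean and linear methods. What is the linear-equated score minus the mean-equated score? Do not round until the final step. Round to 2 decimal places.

Mean-equated: 71 + (60.6 − 58.5) = 73.10
Linear-equated: (6.1/7.9)(71 − 58.5) + 60.6 = 70.252
Difference = 70.252 − 73.10 = -2.85

-2.85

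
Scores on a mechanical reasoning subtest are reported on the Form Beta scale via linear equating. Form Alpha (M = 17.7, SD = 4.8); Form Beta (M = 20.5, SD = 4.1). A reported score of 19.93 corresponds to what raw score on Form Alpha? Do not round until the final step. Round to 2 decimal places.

Invert y = (SD_Y/SD_X)(x − M_X) + M_Y:
x = (SD_X/SD_Y)(y − M_Y) + M_X = (4.8/4.1)(19.93 − 20.5) + 17.7
x = 1.170732 × -0.570 + 17.7 = 17.03

17.03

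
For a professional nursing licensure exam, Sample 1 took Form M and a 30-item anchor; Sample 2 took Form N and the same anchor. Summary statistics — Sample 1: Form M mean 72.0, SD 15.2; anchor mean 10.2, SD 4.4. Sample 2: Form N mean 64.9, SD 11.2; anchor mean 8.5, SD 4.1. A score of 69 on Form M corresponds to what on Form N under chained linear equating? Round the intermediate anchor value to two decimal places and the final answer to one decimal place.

67.2

Form M → anchor (Sample 1): v = (4.4/15.2)(69 − 72.0) + 10.2 = 9.33
anchor → Form N (Sample 2): y = (11.2/4.1)(9.33 − 8.5) + 64.9 = 67.2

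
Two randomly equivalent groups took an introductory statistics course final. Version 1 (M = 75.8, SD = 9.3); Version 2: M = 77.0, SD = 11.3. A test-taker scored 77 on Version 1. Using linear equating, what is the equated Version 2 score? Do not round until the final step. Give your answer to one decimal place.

Linear equating: y = (SD_Y/SD_X)(x − M_X) + M_Y
y = (11.3/9.3)(77 − 75.8) + 77.0
y = 1.215054 × 1.2 + 77.0 = 1.4581 + 77.0 = 78.5

78.5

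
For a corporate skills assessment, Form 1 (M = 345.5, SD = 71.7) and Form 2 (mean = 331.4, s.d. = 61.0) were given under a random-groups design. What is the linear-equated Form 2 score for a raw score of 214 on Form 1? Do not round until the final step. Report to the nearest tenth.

Linear equating: y = (SD_Y/SD_X)(x − M_X) + M_Y
y = (61.0/71.7)(214 − 345.5) + 331.4
y = 0.850767 × -131.5 + 331.4 = -111.8759 + 331.4 = 219.5

219.5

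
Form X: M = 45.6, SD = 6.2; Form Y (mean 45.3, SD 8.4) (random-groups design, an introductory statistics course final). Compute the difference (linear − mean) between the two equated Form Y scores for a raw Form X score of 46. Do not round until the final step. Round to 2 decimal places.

Mean-equated: 46 + (45.3 − 45.6) = 45.70
Linear-equated: (8.4/6.2)(46 − 45.6) + 45.3 = 45.842
Difference = 45.842 − 45.70 = 0.14

0.14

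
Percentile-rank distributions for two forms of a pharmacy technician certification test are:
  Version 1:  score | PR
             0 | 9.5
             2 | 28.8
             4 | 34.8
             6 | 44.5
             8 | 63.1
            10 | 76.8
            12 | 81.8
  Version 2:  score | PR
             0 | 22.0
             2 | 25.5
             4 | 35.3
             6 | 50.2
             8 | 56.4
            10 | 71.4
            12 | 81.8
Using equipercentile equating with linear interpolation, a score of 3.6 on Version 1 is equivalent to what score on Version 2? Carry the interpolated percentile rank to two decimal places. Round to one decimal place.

3.7

PR of 3.6 on Version 1: 28.8 + (3.6 − 2)/(4 − 2) × (34.8 − 28.8) = 33.60
On Version 2, PR 33.60 falls between score 2 (PR 25.5) and 4 (PR 35.3).
Interpolate: 2 + (33.60 − 25.5)/(35.3 − 25.5) × (4 − 2) = 3.7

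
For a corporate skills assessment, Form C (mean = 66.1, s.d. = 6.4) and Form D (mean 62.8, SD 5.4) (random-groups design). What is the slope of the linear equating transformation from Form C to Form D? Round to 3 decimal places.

0.844

A = SD_Y / SD_X = 5.4 / 6.4 = 0.844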